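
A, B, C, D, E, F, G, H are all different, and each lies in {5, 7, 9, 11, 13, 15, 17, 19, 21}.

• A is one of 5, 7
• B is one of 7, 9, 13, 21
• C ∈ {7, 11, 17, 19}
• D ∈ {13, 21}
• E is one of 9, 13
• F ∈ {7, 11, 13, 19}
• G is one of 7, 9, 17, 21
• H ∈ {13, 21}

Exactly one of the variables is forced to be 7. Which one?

B

Among the 8 variables, 5 fits only A (and all 8 values in {5, 7, 9, 11, 13, 17, 19, 21} must be used), so A = 5.
D and H between them cover only {13, 21} — a naked pair. Remove those values from B, E, F, G.
That leaves E = 9. Remove 9 from B, G.
So 7 goes to B.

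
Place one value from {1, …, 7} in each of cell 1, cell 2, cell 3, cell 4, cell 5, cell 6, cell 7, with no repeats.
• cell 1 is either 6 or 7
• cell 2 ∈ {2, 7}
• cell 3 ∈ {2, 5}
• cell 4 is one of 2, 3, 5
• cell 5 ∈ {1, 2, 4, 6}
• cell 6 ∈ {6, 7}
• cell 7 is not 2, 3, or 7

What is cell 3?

Among the 7 variables, 3 fits only cell 4 (and all 7 values in {1, 2, 3, 4, 5, 6, 7} must be used), so cell 4 = 3.
cell 1 and cell 6 share exactly the 2 values {6, 7}; by pigeonhole those values go to them, so strike 6, 7 from cell 2, cell 5, cell 7.
cell 2 has just one choice, so cell 2 = 2. Strike 2 from cell 3, cell 5.
So cell 3 = 5.

5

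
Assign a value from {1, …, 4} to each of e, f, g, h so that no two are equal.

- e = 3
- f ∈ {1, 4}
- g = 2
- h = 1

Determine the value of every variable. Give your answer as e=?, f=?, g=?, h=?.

e=3, f=4, g=2, h=1

e has just one choice, so e = 3.
g must be 2 (only option left).
h has just one choice, so h = 1. Remove 1 from f.
f has just one choice, so f = 4.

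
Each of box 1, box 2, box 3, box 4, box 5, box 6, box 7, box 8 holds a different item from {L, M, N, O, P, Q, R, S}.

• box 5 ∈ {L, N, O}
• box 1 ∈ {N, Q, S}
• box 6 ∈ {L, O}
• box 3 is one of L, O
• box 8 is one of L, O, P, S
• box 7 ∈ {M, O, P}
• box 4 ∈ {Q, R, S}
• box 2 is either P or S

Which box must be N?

box 5

The 8 variables together cover exactly {L, M, N, O, P, Q, R, S} — 8 values for 8 variables — and M appears only in box 7's list, so box 7 = M.
The 7 still-open variables together cover exactly {L, N, O, P, Q, R, S} — 7 values for 7 variables — and R appears only in box 4's list, so box 4 = R.
The 6 still-open variables draw from only 6 values {L, N, O, P, Q, S}, so each is used; only box 1 can be Q, hence box 1 = Q.
Among the 5 still-open variables, N fits only box 5 (and all 5 values in {L, N, O, P, S} must be used), so box 5 = N.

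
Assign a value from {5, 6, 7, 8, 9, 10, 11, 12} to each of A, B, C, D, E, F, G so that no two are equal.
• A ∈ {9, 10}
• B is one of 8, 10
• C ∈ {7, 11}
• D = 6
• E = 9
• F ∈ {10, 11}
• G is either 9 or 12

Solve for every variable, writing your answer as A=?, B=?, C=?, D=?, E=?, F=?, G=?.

D has just one choice, so D = 6.
E has just one choice, so E = 9. Remove 9 from A, G.
G's domain is down to {12}, so G = 12.
A has just one choice, so A = 10. Eliminate 10 elsewhere: B, F.
B has just one choice, so B = 8.
F has just one choice, so F = 11. Strike 11 from C.
C's domain is down to {7}, so C = 7.

A=10, B=8, C=7, D=6, E=9, F=11, G=12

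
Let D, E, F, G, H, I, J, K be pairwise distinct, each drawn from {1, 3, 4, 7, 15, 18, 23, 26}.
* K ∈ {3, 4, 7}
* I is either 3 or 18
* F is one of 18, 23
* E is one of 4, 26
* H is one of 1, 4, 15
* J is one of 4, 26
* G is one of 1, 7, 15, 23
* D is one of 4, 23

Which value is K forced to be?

The 2 variables E and J are confined to {4, 26}, which locks those values in; drop them from D, H, K.
D's domain is down to {23}, so D = 23. Eliminate 23 elsewhere: F, G.
F has just one choice, so F = 18. Remove 18 from I.
I has just one choice, so I = 3. Eliminate 3 elsewhere: K.
So K = 7.

7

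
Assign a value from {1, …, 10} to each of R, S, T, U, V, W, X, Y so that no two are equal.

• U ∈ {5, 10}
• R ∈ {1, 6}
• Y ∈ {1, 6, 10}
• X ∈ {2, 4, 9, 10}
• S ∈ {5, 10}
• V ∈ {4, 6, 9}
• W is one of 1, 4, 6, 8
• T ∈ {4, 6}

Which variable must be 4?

T

Among the 8 variables, 2 fits only X (and all 8 values in {1, 2, 4, 5, 6, 8, 9, 10} must be used), so X = 2.
The 7 still-open variables together cover exactly {1, 4, 5, 6, 8, 9, 10} — 7 values for 7 variables — and 8 appears only in W's list, so W = 8.
Among the 6 still-open variables, 9 fits only V (and all 6 values in {1, 4, 5, 6, 9, 10} must be used), so V = 9.
The 5 still-open variables draw from only 5 values {1, 4, 5, 6, 10}, so each is used; only T can be 4, hence T = 4.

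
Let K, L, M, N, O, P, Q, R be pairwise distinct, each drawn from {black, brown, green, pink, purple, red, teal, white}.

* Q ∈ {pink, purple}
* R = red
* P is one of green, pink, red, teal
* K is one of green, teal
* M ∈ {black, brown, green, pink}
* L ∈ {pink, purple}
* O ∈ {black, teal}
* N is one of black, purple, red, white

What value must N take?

white

R's domain is down to {red}, so R = red. Strike red from N, P.
The 7 still-open variables draw from only 7 values {black, brown, green, pink, purple, teal, white}, so each is used; only M can be brown, hence M = brown.
Among the 6 still-open variables, white fits only N (and all 6 values in {black, green, pink, purple, teal, white} must be used), so N = white.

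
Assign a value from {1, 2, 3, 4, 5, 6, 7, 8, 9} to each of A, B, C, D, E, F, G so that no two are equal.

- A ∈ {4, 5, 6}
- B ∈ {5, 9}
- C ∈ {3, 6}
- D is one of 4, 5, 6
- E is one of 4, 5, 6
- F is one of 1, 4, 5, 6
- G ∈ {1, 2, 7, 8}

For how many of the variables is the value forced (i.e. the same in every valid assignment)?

3

A, D, E share exactly the 3 values {4, 5, 6}; by pigeonhole those values go to them, so strike 4, 5, 6 from B, C, F.
That leaves B = 9.
C has just one choice, so C = 3.
That leaves F = 1. Remove 1 from G.
Determined: B=9, C=3, F=1. The other variables each still have more than one consistent value. That makes 3.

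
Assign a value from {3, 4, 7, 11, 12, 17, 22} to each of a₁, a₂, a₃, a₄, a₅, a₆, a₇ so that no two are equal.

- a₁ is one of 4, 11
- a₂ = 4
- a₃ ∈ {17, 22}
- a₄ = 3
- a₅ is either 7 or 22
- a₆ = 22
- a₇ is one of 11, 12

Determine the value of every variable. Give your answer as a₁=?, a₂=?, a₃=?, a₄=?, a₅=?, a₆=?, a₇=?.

a₁=11, a₂=4, a₃=17, a₄=3, a₅=7, a₆=22, a₇=12

a₂ must be 4 (only option left). Eliminate 4 elsewhere: a₁.
That leaves a₄ = 3.
a₆ must be 22 (only option left). Strike 22 from a₃, a₅.
a₁ must be 11 (only option left). Strike 11 from a₇.
a₃ must be 17 (only option left).
a₅ must be 7 (only option left).
a₇'s domain is down to {12}, so a₇ = 12.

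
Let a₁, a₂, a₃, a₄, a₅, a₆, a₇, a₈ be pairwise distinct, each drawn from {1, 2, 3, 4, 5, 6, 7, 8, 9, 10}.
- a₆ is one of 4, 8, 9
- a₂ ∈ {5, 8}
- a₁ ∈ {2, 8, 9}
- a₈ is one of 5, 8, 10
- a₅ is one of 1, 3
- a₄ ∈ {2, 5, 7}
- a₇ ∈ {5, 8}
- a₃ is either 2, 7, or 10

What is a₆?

a₂ and a₇ between them cover only {5, 8} — a naked pair. Remove those values from a₁, a₄, a₆, a₈.
a₈ must be 10 (only option left). Eliminate 10 elsewhere: a₃.
a₃ and a₄ share exactly the 2 values {2, 7}; by pigeonhole those values go to them, so strike 2, 7 from a₁.
That leaves a₁ = 9. Strike 9 from a₆.
So a₆ = 4.

4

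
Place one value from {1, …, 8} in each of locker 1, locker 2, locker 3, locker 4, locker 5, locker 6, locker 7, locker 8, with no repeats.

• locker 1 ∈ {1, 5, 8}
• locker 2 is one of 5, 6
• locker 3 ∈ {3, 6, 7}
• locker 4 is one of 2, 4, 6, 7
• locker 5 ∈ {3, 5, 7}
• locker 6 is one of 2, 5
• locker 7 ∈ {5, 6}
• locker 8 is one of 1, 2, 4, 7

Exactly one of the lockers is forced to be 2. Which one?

locker 6

Among the 8 variables, 8 fits only locker 1 (and all 8 values in {1, 2, 3, 4, 5, 6, 7, 8} must be used), so locker 1 = 8.
Among the 7 still-open variables, 1 fits only locker 8 (and all 7 values in {1, 2, 3, 4, 5, 6, 7} must be used), so locker 8 = 1.
Among the 6 still-open variables, 4 fits only locker 4 (and all 6 values in {2, 3, 4, 5, 6, 7} must be used), so locker 4 = 4.
Among the 5 still-open variables, 2 fits only locker 6 (and all 5 values in {2, 3, 5, 6, 7} must be used), so locker 6 = 2.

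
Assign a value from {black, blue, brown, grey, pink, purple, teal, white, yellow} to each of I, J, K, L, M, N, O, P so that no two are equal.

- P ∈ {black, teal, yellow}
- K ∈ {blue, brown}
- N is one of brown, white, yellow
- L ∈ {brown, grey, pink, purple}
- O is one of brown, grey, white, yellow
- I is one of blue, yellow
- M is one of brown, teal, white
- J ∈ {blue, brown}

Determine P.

The 2 variables J and K are confined to {blue, brown}, which locks those values in; drop them from I, L, M, N, O.
I's domain is down to {yellow}, so I = yellow. So N, O, P can't be yellow.
N's domain is down to {white}, so N = white. Remove white from M, O.
O must be grey (only option left). Remove grey from L.
M's domain is down to {teal}, so M = teal. So P can't be teal.
So P = black.

black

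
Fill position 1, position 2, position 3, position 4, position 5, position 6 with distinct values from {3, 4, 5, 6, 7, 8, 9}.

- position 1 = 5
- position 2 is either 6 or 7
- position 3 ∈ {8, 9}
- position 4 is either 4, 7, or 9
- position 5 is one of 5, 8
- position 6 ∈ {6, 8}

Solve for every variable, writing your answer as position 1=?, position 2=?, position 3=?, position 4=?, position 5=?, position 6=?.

position 1 must be 5 (only option left). Strike 5 from position 5.
position 5 has just one choice, so position 5 = 8. Remove 8 from position 3, position 6.
position 6's domain is down to {6}, so position 6 = 6. Strike 6 from position 2.
That leaves position 2 = 7. Eliminate 7 elsewhere: position 4.
position 3's domain is down to {9}, so position 3 = 9. Strike 9 from position 4.
position 4 must be 4 (only option left).

position 1=5, position 2=7, position 3=9, position 4=4, position 5=8, position 6=6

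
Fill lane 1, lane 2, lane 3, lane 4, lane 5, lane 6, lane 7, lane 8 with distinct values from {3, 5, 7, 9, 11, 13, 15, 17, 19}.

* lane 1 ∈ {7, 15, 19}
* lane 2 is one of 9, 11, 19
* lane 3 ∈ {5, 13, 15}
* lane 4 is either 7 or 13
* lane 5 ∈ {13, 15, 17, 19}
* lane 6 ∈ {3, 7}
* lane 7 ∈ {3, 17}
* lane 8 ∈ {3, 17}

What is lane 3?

The 2 variables lane 7 and lane 8 are confined to {3, 17}, which locks those values in; drop them from lane 5, lane 6.
lane 6 must be 7 (only option left). Eliminate 7 elsewhere: lane 1, lane 4.
lane 4 has just one choice, so lane 4 = 13. So lane 3, lane 5 can't be 13.
The 2 variables lane 1 and lane 5 are confined to {15, 19}, which locks those values in; drop them from lane 2, lane 3.
So lane 3 = 5.

5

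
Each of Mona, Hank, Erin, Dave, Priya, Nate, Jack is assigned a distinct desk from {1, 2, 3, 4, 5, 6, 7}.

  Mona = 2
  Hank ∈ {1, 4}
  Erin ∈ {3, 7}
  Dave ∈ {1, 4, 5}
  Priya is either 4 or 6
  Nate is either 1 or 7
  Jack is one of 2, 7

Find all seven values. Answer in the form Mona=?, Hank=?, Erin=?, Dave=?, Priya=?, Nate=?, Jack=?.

Mona=2, Hank=4, Erin=3, Dave=5, Priya=6, Nate=1, Jack=7

Mona has just one choice, so Mona = 2. So Jack can't be 2.
Jack must be 7 (only option left). So Erin, Nate can't be 7.
Erin must be 3 (only option left).
That leaves Nate = 1. Eliminate 1 elsewhere: Hank, Dave.
Hank's domain is down to {4}, so Hank = 4. Eliminate 4 elsewhere: Dave, Priya.
Dave's domain is down to {5}, so Dave = 5.
That leaves Priya = 6.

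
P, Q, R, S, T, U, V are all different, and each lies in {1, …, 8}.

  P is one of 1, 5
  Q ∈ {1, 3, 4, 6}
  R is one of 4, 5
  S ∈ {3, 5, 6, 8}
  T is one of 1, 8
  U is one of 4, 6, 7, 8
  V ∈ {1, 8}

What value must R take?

The 7 variables draw from only 7 values {1, 3, 4, 5, 6, 7, 8}, so each is used; only U can be 7, hence U = 7.
T and V share exactly the 2 values {1, 8}; by pigeonhole those values go to them, so strike 1, 8 from P, Q, S.
P must be 5 (only option left). So R, S can't be 5.
So R = 4.

4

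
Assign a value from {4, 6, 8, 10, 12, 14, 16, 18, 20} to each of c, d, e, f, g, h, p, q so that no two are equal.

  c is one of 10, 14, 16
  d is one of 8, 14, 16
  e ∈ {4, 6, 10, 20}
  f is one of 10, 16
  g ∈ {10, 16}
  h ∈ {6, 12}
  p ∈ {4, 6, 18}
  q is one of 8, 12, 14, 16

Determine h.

f and g between them cover only {10, 16} — a naked pair. Remove those values from c, d, e, q.
c has just one choice, so c = 14. Strike 14 from d, q.
d's domain is down to {8}, so d = 8. So q can't be 8.
q must be 12 (only option left). Strike 12 from h.
So h = 6.

6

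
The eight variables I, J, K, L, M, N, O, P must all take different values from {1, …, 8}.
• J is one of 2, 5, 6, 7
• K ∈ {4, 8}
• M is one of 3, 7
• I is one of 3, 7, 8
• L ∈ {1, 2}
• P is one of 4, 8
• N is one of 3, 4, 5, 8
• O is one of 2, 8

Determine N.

Among the 8 variables, 1 fits only L (and all 8 values in {1, 2, 3, 4, 5, 6, 7, 8} must be used), so L = 1.
The 7 still-open variables draw from only 7 values {2, 3, 4, 5, 6, 7, 8}, so each is used; only J can be 6, hence J = 6.
The 6 still-open variables together cover exactly {2, 3, 4, 5, 7, 8} — 6 values for 6 variables — and 2 appears only in O's list, so O = 2.
The 5 still-open variables together cover exactly {3, 4, 5, 7, 8} — 5 values for 5 variables — and 5 appears only in N's list, so N = 5.

5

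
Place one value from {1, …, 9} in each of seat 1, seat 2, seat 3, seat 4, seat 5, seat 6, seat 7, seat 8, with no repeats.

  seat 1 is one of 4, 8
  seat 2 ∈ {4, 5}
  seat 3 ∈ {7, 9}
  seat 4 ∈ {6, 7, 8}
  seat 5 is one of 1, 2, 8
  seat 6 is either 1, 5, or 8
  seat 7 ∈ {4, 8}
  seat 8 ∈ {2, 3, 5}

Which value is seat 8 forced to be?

3

The 2 variables seat 1 and seat 7 are confined to {4, 8}, which locks those values in; drop them from seat 2, seat 4, seat 5, seat 6.
seat 2 must be 5 (only option left). Eliminate 5 elsewhere: seat 6, seat 8.
seat 6 has just one choice, so seat 6 = 1. Strike 1 from seat 5.
seat 5 has just one choice, so seat 5 = 2. Eliminate 2 elsewhere: seat 8.
So seat 8 = 3.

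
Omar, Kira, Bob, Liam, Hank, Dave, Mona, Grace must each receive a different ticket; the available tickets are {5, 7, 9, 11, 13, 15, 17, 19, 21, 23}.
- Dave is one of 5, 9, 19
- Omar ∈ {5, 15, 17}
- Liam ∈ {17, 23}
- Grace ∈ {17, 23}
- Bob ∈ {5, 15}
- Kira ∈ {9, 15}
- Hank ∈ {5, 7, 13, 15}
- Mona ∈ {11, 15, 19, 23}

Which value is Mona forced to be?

Liam and Grace between them cover only {17, 23} — a naked pair. Remove those values from Omar, Mona.
Omar and Bob share exactly the 2 values {5, 15}; by pigeonhole those values go to them, so strike 5, 15 from Kira, Hank, Dave, Mona.
That leaves Kira = 9. Strike 9 from Dave.
Dave has just one choice, so Dave = 19. Eliminate 19 elsewhere: Mona.
So Mona = 11.

11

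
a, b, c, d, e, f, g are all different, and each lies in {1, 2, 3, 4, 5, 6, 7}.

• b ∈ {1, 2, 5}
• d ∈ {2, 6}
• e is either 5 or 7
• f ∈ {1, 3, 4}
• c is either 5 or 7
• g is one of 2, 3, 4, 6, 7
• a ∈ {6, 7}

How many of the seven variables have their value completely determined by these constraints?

c and e between them cover only {5, 7} — a naked pair. Remove those values from a, b, g.
a must be 6 (only option left). Eliminate 6 elsewhere: d, g.
That leaves d = 2. Eliminate 2 elsewhere: b, g.
b's domain is down to {1}, so b = 1. So f can't be 1.
Determined: a=6, b=1, d=2. The other variables each still have more than one consistent value. That makes 3.

3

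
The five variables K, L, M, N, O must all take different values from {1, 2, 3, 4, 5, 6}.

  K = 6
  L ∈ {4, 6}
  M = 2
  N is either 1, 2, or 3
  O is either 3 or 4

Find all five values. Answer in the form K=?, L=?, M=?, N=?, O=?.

K=6, L=4, M=2, N=1, O=3

K must be 6 (only option left). Remove 6 from L.
That leaves L = 4. So O can't be 4.
M has just one choice, so M = 2. Strike 2 from N.
That leaves O = 3. Eliminate 3 elsewhere: N.
N has just one choice, so N = 1.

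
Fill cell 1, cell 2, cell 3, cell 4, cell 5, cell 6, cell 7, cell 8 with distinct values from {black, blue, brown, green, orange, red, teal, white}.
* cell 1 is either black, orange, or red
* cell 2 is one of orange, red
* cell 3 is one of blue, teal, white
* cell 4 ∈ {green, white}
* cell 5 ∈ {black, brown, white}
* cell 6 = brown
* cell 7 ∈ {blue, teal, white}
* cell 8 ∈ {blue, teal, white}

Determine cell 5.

cell 6 has just one choice, so cell 6 = brown. Strike brown from cell 5.
Among the 7 still-open variables, green fits only cell 4 (and all 7 values in {black, blue, green, orange, red, teal, white} must be used), so cell 4 = green.
The 3 variables cell 3, cell 7, cell 8 are confined to {blue, teal, white}, which locks those values in; drop them from cell 5.
So cell 5 = black.

black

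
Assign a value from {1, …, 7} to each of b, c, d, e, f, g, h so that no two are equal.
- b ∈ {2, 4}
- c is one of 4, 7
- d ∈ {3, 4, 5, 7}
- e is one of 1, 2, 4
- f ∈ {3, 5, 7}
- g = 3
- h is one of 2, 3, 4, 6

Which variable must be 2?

b

g must be 3 (only option left). Strike 3 from d, f, h.
Among the 6 still-open variables, 1 fits only e (and all 6 values in {1, 2, 4, 5, 6, 7} must be used), so e = 1.
Among the 5 still-open variables, 6 fits only h (and all 5 values in {2, 4, 5, 6, 7} must be used), so h = 6.
The 4 still-open variables together cover exactly {2, 4, 5, 7} — 4 values for 4 variables — and 2 appears only in b's list, so b = 2.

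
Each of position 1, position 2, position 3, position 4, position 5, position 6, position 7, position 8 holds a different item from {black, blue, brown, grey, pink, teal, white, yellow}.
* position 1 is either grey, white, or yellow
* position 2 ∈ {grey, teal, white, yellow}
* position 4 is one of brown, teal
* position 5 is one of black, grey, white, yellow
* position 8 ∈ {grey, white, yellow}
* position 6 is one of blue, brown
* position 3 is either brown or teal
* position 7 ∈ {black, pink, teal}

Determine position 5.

The 8 variables draw from only 8 values {black, blue, brown, grey, pink, teal, white, yellow}, so each is used; only position 6 can be blue, hence position 6 = blue.
The 7 still-open variables draw from only 7 values {black, brown, grey, pink, teal, white, yellow}, so each is used; only position 7 can be pink, hence position 7 = pink.
The 6 still-open variables together cover exactly {black, brown, grey, teal, white, yellow} — 6 values for 6 variables — and black appears only in position 5's list, so position 5 = black.

black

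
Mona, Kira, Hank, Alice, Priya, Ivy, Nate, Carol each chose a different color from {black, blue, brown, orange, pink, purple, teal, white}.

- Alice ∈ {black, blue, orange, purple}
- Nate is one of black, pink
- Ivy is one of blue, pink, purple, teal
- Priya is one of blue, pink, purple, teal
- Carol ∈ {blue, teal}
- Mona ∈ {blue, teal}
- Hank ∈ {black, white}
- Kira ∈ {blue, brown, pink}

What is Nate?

black

Among the 8 variables, brown fits only Kira (and all 8 values in {black, blue, brown, orange, pink, purple, teal, white} must be used), so Kira = brown.
The 7 still-open variables draw from only 7 values {black, blue, orange, pink, purple, teal, white}, so each is used; only Alice can be orange, hence Alice = orange.
The 6 still-open variables draw from only 6 values {black, blue, pink, purple, teal, white}, so each is used; only Hank can be white, hence Hank = white.
The 5 still-open variables together cover exactly {black, blue, pink, purple, teal} — 5 values for 5 variables — and black appears only in Nate's list, so Nate = black.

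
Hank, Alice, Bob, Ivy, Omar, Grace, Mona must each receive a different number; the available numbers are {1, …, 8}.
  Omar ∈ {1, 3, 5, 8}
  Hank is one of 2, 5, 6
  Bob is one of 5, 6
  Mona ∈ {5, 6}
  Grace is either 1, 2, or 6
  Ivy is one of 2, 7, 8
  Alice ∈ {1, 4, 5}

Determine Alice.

The 2 variables Bob and Mona are confined to {5, 6}, which locks those values in; drop them from Hank, Alice, Omar, Grace.
That leaves Hank = 2. Strike 2 from Ivy, Grace.
Grace's domain is down to {1}, so Grace = 1. So Alice, Omar can't be 1.
So Alice = 4.

4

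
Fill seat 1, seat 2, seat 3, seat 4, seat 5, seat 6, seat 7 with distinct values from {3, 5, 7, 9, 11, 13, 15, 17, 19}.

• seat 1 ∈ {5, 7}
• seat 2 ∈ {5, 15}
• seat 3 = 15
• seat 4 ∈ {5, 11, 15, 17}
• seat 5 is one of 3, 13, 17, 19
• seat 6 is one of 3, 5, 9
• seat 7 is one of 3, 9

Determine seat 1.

7

seat 3's domain is down to {15}, so seat 3 = 15. Strike 15 from seat 2, seat 4.
That leaves seat 2 = 5. Eliminate 5 elsewhere: seat 1, seat 4, seat 6.
So seat 1 = 7.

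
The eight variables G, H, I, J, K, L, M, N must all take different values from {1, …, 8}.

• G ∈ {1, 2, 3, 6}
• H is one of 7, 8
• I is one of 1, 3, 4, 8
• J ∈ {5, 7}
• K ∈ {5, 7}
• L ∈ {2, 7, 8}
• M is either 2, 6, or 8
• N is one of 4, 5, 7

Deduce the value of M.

6

J and K share exactly the 2 values {5, 7}; by pigeonhole those values go to them, so strike 5, 7 from H, L, N.
H must be 8 (only option left). Remove 8 from I, L, M.
That leaves L = 2. Remove 2 from G, M.
So M = 6.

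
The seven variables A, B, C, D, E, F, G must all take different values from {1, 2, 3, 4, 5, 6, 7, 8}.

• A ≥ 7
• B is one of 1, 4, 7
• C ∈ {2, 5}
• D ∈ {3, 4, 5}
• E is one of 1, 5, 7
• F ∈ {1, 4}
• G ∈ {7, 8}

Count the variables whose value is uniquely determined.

3

Among the 7 variables, 2 fits only C (and all 7 values in {1, 2, 3, 4, 5, 7, 8} must be used), so C = 2.
The 6 still-open variables together cover exactly {1, 3, 4, 5, 7, 8} — 6 values for 6 variables — and 3 appears only in D's list, so D = 3.
Among the 5 still-open variables, 5 fits only E (and all 5 values in {1, 4, 5, 7, 8} must be used), so E = 5.
The 2 variables A and G are confined to {7, 8}, which locks those values in; drop them from B.
Determined: C=2, D=3, E=5. The other variables each still have more than one consistent value. That makes 3.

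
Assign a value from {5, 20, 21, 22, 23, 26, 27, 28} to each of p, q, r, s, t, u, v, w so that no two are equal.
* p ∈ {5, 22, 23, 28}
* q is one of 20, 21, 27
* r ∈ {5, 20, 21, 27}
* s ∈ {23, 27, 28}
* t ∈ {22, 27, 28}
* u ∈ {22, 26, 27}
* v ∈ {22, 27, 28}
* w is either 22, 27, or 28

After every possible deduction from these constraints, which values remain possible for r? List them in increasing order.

20, 21

The 8 variables together cover exactly {5, 20, 21, 22, 23, 26, 27, 28} — 8 values for 8 variables — and 26 appears only in u's list, so u = 26.
t, v, w between them cover only {22, 27, 28} — a naked triple. Remove those values from p, q, r, s.
s's domain is down to {23}, so s = 23. Eliminate 23 elsewhere: p.
That leaves p = 5. Remove 5 from r.
No further eliminations apply; r can still be any of 20, 21.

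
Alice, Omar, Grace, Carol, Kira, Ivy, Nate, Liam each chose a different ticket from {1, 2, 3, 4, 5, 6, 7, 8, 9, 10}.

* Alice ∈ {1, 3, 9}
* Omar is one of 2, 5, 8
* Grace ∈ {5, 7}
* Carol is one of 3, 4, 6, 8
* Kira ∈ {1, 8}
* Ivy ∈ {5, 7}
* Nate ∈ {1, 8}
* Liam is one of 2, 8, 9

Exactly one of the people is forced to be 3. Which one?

Grace and Ivy between them cover only {5, 7} — a naked pair. Remove those values from Omar.
Kira and Nate between them cover only {1, 8} — a naked pair. Remove those values from Alice, Omar, Carol, Liam.
Omar's domain is down to {2}, so Omar = 2. Eliminate 2 elsewhere: Liam.
Liam has just one choice, so Liam = 9. So Alice can't be 9.
So 3 goes to Alice.

Alice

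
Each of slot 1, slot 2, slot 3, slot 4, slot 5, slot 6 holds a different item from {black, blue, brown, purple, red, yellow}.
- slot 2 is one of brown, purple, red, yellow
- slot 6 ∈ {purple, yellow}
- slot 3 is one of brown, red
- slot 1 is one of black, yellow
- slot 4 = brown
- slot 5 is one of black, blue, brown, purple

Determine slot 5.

blue

slot 4's domain is down to {brown}, so slot 4 = brown. Remove brown from slot 2, slot 3, slot 5.
slot 3 has just one choice, so slot 3 = red. Eliminate red elsewhere: slot 2.
The 4 still-open variables together cover exactly {black, blue, purple, yellow} — 4 values for 4 variables — and blue appears only in slot 5's list, so slot 5 = blue.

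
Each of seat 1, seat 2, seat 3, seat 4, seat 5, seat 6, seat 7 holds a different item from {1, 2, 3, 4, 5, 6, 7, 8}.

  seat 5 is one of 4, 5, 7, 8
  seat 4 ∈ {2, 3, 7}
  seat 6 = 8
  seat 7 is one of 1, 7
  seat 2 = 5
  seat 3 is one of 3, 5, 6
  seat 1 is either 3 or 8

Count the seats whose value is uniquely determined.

4

seat 2 has just one choice, so seat 2 = 5. Remove 5 from seat 3, seat 5.
seat 6's domain is down to {8}, so seat 6 = 8. So seat 1, seat 5 can't be 8.
seat 1 must be 3 (only option left). So seat 3, seat 4 can't be 3.
seat 3 must be 6 (only option left).
Determined: seat 1=3, seat 2=5, seat 3=6, seat 6=8. The other seats each still have more than one consistent value. That makes 4.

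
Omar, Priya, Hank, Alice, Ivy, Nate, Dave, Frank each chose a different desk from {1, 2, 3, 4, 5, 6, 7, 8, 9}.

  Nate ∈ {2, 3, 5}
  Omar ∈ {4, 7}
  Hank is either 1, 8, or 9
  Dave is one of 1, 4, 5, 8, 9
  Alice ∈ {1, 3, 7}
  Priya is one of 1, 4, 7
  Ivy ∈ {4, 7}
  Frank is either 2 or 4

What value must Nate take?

5

Omar and Ivy share exactly the 2 values {4, 7}; by pigeonhole those values go to them, so strike 4, 7 from Priya, Alice, Dave, Frank.
Priya's domain is down to {1}, so Priya = 1. Eliminate 1 elsewhere: Hank, Alice, Dave.
Alice has just one choice, so Alice = 3. Eliminate 3 elsewhere: Nate.
Frank's domain is down to {2}, so Frank = 2. Eliminate 2 elsewhere: Nate.
So Nate = 5.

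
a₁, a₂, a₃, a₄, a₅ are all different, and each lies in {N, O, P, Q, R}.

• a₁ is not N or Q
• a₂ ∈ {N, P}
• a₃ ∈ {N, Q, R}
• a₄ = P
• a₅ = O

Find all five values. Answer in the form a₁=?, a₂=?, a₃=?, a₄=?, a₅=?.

a₁=R, a₂=N, a₃=Q, a₄=P, a₅=O

a₄'s domain is down to {P}, so a₄ = P. Remove P from a₁, a₂.
That leaves a₅ = O. Strike O from a₁.
That leaves a₁ = R. So a₃ can't be R.
a₂ has just one choice, so a₂ = N. So a₃ can't be N.
a₃'s domain is down to {Q}, so a₃ = Q.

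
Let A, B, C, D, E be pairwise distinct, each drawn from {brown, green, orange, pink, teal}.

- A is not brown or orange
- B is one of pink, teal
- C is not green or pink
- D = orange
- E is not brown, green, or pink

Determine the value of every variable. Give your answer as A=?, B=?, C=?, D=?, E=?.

A=green, B=pink, C=brown, D=orange, E=teal

D's domain is down to {orange}, so D = orange. Strike orange from C, E.
E's domain is down to {teal}, so E = teal. So A, B, C can't be teal.
That leaves B = pink. So A can't be pink.
C must be brown (only option left).
A has just one choice, so A = green.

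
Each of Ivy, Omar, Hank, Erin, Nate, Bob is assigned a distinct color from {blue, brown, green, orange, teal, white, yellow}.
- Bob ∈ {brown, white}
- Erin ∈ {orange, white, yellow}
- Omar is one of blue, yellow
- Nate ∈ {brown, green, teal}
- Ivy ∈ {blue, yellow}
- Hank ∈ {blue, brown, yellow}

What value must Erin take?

orange

Ivy and Omar between them cover only {blue, yellow} — a naked pair. Remove those values from Hank, Erin.
Hank must be brown (only option left). Eliminate brown elsewhere: Nate, Bob.
Bob's domain is down to {white}, so Bob = white. Eliminate white elsewhere: Erin.
So Erin = orange.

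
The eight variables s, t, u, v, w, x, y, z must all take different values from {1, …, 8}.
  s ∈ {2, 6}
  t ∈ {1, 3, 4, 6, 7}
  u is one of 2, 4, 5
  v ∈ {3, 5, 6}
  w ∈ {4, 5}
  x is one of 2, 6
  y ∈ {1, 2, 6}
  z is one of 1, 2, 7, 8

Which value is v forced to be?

3

The 8 variables together cover exactly {1, 2, 3, 4, 5, 6, 7, 8} — 8 values for 8 variables — and 8 appears only in z's list, so z = 8.
The 7 still-open variables draw from only 7 values {1, 2, 3, 4, 5, 6, 7}, so each is used; only t can be 7, hence t = 7.
The 6 still-open variables draw from only 6 values {1, 2, 3, 4, 5, 6}, so each is used; only y can be 1, hence y = 1.
Among the 5 still-open variables, 3 fits only v (and all 5 values in {2, 3, 4, 5, 6} must be used), so v = 3.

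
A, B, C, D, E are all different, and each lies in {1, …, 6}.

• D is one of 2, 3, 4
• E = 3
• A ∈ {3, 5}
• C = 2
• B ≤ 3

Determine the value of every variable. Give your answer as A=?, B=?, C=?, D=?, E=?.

A=5, B=1, C=2, D=4, E=3

C's domain is down to {2}, so C = 2. Eliminate 2 elsewhere: B, D.
That leaves E = 3. Remove 3 from A, B, D.
A has just one choice, so A = 5.
That leaves B = 1.
That leaves D = 4.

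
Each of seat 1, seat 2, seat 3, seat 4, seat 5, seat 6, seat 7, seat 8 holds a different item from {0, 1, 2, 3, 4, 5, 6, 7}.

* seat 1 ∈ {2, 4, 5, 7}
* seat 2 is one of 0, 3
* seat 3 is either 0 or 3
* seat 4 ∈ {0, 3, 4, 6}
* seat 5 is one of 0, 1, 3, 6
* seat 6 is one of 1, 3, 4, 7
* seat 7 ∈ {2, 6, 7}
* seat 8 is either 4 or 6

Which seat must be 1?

seat 5

Among the 8 variables, 5 fits only seat 1 (and all 8 values in {0, 1, 2, 3, 4, 5, 6, 7} must be used), so seat 1 = 5.
The 7 still-open variables draw from only 7 values {0, 1, 2, 3, 4, 6, 7}, so each is used; only seat 7 can be 2, hence seat 7 = 2.
The 6 still-open variables draw from only 6 values {0, 1, 3, 4, 6, 7}, so each is used; only seat 6 can be 7, hence seat 6 = 7.
Among the 5 still-open variables, 1 fits only seat 5 (and all 5 values in {0, 1, 3, 4, 6} must be used), so seat 5 = 1.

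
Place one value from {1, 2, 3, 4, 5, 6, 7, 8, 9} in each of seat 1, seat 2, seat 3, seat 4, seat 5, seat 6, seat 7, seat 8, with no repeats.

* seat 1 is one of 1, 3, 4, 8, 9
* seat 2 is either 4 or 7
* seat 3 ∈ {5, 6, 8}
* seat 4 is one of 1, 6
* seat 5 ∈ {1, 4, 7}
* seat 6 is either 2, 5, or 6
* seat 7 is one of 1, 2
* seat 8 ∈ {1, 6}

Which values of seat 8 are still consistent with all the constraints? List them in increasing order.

1, 6

seat 4 and seat 8 between them cover only {1, 6} — a naked pair. Remove those values from seat 1, seat 3, seat 5, seat 6, seat 7.
That leaves seat 7 = 2. Eliminate 2 elsewhere: seat 6.
seat 6's domain is down to {5}, so seat 6 = 5. Eliminate 5 elsewhere: seat 3.
seat 3 has just one choice, so seat 3 = 8. Strike 8 from seat 1.
The 2 variables seat 2 and seat 5 are confined to {4, 7}, which locks those values in; drop them from seat 1.
No further eliminations apply; seat 8 can still be any of 1, 6.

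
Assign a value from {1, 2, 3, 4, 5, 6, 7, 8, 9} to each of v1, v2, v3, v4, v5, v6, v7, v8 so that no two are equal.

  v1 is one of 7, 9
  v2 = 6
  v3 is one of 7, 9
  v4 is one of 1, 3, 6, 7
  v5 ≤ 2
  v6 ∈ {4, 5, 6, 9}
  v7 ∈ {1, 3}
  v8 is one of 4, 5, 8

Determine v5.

2

v2 has just one choice, so v2 = 6. So v4, v6 can't be 6.
v1 and v3 between them cover only {7, 9} — a naked pair. Remove those values from v4, v6.
The 2 variables v4 and v7 are confined to {1, 3}, which locks those values in; drop them from v5.
So v5 = 2.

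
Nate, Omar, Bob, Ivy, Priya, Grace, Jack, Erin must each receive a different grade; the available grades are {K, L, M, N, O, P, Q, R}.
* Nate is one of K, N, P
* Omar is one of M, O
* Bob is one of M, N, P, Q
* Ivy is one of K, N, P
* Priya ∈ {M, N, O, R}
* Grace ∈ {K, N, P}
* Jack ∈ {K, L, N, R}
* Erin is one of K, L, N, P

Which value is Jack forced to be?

Among the 8 variables, Q fits only Bob (and all 8 values in {K, L, M, N, O, P, Q, R} must be used), so Bob = Q.
The 3 variables Nate, Ivy, Grace are confined to {K, N, P}, which locks those values in; drop them from Priya, Jack, Erin.
That leaves Erin = L. Remove L from Jack.
So Jack = R.

R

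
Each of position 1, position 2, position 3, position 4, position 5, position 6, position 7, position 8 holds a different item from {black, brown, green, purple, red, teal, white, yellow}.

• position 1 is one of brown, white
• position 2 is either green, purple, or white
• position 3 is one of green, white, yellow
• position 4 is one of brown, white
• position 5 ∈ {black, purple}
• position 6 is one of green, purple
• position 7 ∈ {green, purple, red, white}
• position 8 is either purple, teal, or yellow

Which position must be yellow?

position 3

Among the 8 variables, black fits only position 5 (and all 8 values in {black, brown, green, purple, red, teal, white, yellow} must be used), so position 5 = black.
The 7 still-open variables draw from only 7 values {brown, green, purple, red, teal, white, yellow}, so each is used; only position 7 can be red, hence position 7 = red.
The 6 still-open variables draw from only 6 values {brown, green, purple, teal, white, yellow}, so each is used; only position 8 can be teal, hence position 8 = teal.
Among the 5 still-open variables, yellow fits only position 3 (and all 5 values in {brown, green, purple, white, yellow} must be used), so position 3 = yellow.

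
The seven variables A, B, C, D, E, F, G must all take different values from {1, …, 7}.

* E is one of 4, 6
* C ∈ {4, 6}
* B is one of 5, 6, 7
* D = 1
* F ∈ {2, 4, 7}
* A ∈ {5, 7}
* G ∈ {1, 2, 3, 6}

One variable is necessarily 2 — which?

D must be 1 (only option left). Strike 1 from G.
Among the 6 still-open variables, 3 fits only G (and all 6 values in {2, 3, 4, 5, 6, 7} must be used), so G = 3.
The 5 still-open variables together cover exactly {2, 4, 5, 6, 7} — 5 values for 5 variables — and 2 appears only in F's list, so F = 2.

F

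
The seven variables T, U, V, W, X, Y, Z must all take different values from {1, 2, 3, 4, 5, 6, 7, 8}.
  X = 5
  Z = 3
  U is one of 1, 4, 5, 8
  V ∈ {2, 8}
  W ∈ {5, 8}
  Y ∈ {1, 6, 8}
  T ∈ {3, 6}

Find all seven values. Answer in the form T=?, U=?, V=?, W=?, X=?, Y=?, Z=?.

X has just one choice, so X = 5. So U, W can't be 5.
That leaves Z = 3. So T can't be 3.
That leaves T = 6. Remove 6 from Y.
W has just one choice, so W = 8. So U, V, Y can't be 8.
Y's domain is down to {1}, so Y = 1. So U can't be 1.
That leaves U = 4.
V has just one choice, so V = 2.

T=6, U=4, V=2, W=8, X=5, Y=1, Z=3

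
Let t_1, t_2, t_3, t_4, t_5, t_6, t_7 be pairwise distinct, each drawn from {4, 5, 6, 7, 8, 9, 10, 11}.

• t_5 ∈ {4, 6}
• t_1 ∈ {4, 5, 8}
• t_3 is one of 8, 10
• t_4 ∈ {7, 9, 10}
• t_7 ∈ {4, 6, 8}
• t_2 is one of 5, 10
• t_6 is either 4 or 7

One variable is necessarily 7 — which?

The 7 variables draw from only 7 values {4, 5, 6, 7, 8, 9, 10}, so each is used; only t_4 can be 9, hence t_4 = 9.
Among the 6 still-open variables, 7 fits only t_6 (and all 6 values in {4, 5, 6, 7, 8, 10} must be used), so t_6 = 7.

t_6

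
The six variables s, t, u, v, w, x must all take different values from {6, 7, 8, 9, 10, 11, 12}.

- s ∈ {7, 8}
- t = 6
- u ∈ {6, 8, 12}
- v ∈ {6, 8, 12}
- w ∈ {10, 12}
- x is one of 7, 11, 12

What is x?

11

t's domain is down to {6}, so t = 6. Remove 6 from u, v.
The 5 still-open variables together cover exactly {7, 8, 10, 11, 12} — 5 values for 5 variables — and 10 appears only in w's list, so w = 10.
Among the 4 still-open variables, 11 fits only x (and all 4 values in {7, 8, 11, 12} must be used), so x = 11.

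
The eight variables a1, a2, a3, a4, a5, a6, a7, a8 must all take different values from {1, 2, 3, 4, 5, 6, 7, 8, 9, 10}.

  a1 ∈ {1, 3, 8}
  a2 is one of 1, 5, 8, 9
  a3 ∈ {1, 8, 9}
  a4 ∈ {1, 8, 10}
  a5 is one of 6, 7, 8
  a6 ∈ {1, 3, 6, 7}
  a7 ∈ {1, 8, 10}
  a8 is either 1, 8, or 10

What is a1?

Among the 8 variables, 5 fits only a2 (and all 8 values in {1, 3, 5, 6, 7, 8, 9, 10} must be used), so a2 = 5.
The 7 still-open variables together cover exactly {1, 3, 6, 7, 8, 9, 10} — 7 values for 7 variables — and 9 appears only in a3's list, so a3 = 9.
a4, a7, a8 between them cover only {1, 8, 10} — a naked triple. Remove those values from a1, a5, a6.
So a1 = 3.

3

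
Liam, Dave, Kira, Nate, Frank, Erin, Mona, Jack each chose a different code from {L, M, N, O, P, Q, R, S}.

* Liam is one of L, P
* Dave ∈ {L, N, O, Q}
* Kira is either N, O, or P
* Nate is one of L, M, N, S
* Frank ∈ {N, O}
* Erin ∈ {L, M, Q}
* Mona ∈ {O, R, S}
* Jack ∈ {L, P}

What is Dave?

Q

The 8 variables draw from only 8 values {L, M, N, O, P, Q, R, S}, so each is used; only Mona can be R, hence Mona = R.
Among the 7 still-open variables, S fits only Nate (and all 7 values in {L, M, N, O, P, Q, S} must be used), so Nate = S.
Among the 6 still-open variables, M fits only Erin (and all 6 values in {L, M, N, O, P, Q} must be used), so Erin = M.
The 5 still-open variables draw from only 5 values {L, N, O, P, Q}, so each is used; only Dave can be Q, hence Dave = Q.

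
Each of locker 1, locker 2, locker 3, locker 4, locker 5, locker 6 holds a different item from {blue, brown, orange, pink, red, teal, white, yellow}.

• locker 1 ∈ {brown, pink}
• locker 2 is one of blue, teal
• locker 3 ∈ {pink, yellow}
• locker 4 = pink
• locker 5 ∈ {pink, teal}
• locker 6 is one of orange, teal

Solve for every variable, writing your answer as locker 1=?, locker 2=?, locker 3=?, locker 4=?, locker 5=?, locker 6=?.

locker 4 must be pink (only option left). So locker 1, locker 3, locker 5 can't be pink.
That leaves locker 5 = teal. So locker 2, locker 6 can't be teal.
locker 6 must be orange (only option left).
locker 1's domain is down to {brown}, so locker 1 = brown.
locker 2's domain is down to {blue}, so locker 2 = blue.
locker 3's domain is down to {yellow}, so locker 3 = yellow.

locker 1=brown, locker 2=blue, locker 3=yellow, locker 4=pink, locker 5=teal, locker 6=orange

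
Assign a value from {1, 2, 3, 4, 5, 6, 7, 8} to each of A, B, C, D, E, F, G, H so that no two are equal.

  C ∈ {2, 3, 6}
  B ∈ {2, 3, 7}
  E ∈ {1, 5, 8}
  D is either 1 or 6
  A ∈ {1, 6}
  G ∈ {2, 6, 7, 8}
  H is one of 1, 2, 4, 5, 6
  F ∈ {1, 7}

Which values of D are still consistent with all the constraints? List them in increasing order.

The 8 variables together cover exactly {1, 2, 3, 4, 5, 6, 7, 8} — 8 values for 8 variables — and 4 appears only in H's list, so H = 4.
The 7 still-open variables together cover exactly {1, 2, 3, 5, 6, 7, 8} — 7 values for 7 variables — and 5 appears only in E's list, so E = 5.
The 6 still-open variables draw from only 6 values {1, 2, 3, 6, 7, 8}, so each is used; only G can be 8, hence G = 8.
A and D between them cover only {1, 6} — a naked pair. Remove those values from C, F.
F's domain is down to {7}, so F = 7. So B can't be 7.
No further eliminations apply; D can still be any of 1, 6.

1, 6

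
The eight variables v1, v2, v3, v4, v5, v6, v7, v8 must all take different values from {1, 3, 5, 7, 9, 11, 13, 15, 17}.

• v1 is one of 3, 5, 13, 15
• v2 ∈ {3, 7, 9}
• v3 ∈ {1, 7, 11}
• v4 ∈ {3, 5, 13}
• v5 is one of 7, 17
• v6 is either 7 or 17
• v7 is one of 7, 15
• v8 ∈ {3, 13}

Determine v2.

v5 and v6 between them cover only {7, 17} — a naked pair. Remove those values from v2, v3, v7.
v7's domain is down to {15}, so v7 = 15. Eliminate 15 elsewhere: v1.
v1, v4, v8 between them cover only {3, 5, 13} — a naked triple. Remove those values from v2.
So v2 = 9.

9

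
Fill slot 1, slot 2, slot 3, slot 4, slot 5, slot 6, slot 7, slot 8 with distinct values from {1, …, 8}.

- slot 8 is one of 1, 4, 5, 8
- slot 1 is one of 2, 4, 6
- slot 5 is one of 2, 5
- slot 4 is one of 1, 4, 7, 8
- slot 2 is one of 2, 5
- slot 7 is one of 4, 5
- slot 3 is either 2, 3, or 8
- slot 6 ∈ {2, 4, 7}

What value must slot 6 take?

Among the 8 variables, 3 fits only slot 3 (and all 8 values in {1, 2, 3, 4, 5, 6, 7, 8} must be used), so slot 3 = 3.
Among the 7 still-open variables, 6 fits only slot 1 (and all 7 values in {1, 2, 4, 5, 6, 7, 8} must be used), so slot 1 = 6.
The 2 variables slot 2 and slot 5 are confined to {2, 5}, which locks those values in; drop them from slot 6, slot 7, slot 8.
slot 7 must be 4 (only option left). Strike 4 from slot 4, slot 6, slot 8.
So slot 6 = 7.

7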